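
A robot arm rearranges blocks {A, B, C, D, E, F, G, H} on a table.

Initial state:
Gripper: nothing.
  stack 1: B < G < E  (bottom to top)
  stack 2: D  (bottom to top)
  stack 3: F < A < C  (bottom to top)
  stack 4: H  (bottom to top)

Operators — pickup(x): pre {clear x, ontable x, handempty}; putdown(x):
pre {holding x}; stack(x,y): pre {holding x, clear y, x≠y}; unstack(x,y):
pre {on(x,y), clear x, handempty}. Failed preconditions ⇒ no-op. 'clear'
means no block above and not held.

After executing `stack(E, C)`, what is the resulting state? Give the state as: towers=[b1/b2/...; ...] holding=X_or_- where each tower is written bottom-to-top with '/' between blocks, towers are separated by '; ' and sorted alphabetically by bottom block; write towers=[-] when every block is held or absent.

towers=[B/G/E; D; F/A/C; H] holding=-

before: towers=[B/G/E; D; F/A/C; H] holding=-
pre[stack(E, C)]: holding(E) fail, clear(C) ok, E≠C ok
holding(E) unmet → stack(E, C) is a no-op
after:  towers=[B/G/E; D; F/A/C; H] holding=-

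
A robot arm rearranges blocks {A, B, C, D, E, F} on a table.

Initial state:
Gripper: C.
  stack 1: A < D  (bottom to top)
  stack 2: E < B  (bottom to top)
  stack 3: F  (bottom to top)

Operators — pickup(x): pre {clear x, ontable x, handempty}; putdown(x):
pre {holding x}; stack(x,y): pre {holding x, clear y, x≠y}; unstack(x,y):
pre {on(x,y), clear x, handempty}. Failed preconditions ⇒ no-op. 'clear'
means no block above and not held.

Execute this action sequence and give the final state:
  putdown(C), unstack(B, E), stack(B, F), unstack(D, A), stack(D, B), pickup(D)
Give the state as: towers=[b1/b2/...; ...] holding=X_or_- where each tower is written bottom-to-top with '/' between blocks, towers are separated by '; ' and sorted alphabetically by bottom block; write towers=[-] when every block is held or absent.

towers=[A; C; E; F/B/D] holding=-

step 1 (putdown(C)): towers=[A/D; C; E/B; F] holding=-
step 2 (unstack(B, E)): towers=[A/D; C; E; F] holding=B
step 3 (stack(B, F)): towers=[A/D; C; E; F/B] holding=-
step 4 (unstack(D, A)): towers=[A; C; E; F/B] holding=D
step 5 (stack(D, B)): towers=[A; C; E; F/B/D] holding=-
step 6 (pickup(D)) [no-op]: towers=[A; C; E; F/B/D] holding=-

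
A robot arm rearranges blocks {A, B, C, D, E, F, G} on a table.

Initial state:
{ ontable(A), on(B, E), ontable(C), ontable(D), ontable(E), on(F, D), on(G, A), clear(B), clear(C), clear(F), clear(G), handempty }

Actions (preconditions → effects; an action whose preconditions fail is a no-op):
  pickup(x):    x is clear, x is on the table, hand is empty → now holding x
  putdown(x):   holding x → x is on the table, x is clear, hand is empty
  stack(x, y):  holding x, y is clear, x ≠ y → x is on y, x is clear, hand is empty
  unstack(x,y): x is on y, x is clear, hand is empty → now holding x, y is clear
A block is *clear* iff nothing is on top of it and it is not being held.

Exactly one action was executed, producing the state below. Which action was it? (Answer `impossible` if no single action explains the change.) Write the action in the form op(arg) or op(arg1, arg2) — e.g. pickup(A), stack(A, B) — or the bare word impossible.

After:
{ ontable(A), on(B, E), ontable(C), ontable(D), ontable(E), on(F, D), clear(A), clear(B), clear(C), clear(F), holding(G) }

unstack(G, A)

target: towers=[A; C; D/F; E/B] holding=G
     unstack(B, E) → towers=[A/G; C; D/F; E] holding=B
     unstack(F, D) → towers=[A/G; C; D; E/B] holding=F
     unstack(G, A) → towers=[A; C; D/F; E/B] holding=G  ← match
         pickup(C) → towers=[A/G; D/F; E/B] holding=C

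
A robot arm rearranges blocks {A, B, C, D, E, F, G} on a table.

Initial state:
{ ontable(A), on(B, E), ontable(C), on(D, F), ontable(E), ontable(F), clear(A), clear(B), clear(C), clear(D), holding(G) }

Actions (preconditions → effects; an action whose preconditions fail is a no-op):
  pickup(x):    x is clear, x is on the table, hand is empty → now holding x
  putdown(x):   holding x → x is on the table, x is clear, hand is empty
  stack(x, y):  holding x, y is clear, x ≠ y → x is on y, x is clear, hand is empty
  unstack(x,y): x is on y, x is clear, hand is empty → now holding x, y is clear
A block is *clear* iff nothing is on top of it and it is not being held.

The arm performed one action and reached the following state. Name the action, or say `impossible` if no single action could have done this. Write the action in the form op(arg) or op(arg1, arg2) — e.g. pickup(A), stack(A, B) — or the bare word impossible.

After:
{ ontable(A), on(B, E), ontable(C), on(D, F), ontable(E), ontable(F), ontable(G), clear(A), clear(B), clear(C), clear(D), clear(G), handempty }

putdown(G)

target: towers=[A; C; E/B; F/D; G] holding=-
        putdown(G) → towers=[A; C; E/B; F/D; G] holding=-  ← match
       stack(G, B) → towers=[A; C; E/B/G; F/D] holding=-
       stack(G, D) → towers=[A; C; E/B; F/D/G] holding=-
       stack(G, A) → towers=[A/G; C; E/B; F/D] holding=-
       stack(G, C) → towers=[A; C/G; E/B; F/D] holding=-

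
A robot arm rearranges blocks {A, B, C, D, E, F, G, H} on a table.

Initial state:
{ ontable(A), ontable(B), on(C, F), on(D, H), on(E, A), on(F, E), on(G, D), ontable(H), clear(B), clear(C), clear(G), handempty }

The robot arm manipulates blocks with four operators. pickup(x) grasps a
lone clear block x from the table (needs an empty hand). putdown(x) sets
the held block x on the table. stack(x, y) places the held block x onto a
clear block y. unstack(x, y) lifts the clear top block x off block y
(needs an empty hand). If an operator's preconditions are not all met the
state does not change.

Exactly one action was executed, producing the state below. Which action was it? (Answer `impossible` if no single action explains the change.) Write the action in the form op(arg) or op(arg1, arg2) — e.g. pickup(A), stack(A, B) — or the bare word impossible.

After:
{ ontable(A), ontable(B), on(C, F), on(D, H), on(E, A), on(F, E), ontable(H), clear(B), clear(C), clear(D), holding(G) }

unstack(G, D)

target: towers=[A/E/F/C; B; H/D] holding=G
     unstack(G, D) → towers=[A/E/F/C; B; H/D] holding=G  ← match
         pickup(B) → towers=[A/E/F/C; H/D/G] holding=B
     unstack(C, F) → towers=[A/E/F; B; H/D/G] holding=C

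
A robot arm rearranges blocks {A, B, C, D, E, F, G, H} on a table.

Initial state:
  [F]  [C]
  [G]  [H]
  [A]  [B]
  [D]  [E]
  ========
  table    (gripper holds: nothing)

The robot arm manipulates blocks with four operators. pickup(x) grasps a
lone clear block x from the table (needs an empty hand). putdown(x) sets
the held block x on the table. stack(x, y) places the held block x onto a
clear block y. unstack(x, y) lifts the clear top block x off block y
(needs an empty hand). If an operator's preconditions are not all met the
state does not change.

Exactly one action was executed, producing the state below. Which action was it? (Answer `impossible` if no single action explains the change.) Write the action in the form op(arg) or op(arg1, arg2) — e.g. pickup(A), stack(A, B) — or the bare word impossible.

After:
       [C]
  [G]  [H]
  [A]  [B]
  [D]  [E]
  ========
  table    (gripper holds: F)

unstack(F, G)

target: towers=[D/A/G; E/B/H/C] holding=F
     unstack(F, G) → towers=[D/A/G; E/B/H/C] holding=F  ← match
     unstack(C, H) → towers=[D/A/G/F; E/B/H] holding=C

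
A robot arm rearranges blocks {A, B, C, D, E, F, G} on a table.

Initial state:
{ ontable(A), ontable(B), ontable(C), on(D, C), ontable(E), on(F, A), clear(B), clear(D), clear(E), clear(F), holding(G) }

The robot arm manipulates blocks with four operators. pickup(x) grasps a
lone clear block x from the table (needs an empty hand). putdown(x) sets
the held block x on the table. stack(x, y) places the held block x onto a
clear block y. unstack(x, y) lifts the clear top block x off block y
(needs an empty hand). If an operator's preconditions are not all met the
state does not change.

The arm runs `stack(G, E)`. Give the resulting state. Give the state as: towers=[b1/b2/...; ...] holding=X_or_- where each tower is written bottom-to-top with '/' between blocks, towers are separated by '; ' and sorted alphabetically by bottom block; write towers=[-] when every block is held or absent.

before: towers=[A/F; B; C/D; E] holding=G
pre[stack(G, E)]: holding(G) yes, clear(E) yes, G≠E yes
all met → apply stack(G, E)
after:  towers=[A/F; B; C/D; E/G] holding=-

towers=[A/F; B; C/D; E/G] holding=-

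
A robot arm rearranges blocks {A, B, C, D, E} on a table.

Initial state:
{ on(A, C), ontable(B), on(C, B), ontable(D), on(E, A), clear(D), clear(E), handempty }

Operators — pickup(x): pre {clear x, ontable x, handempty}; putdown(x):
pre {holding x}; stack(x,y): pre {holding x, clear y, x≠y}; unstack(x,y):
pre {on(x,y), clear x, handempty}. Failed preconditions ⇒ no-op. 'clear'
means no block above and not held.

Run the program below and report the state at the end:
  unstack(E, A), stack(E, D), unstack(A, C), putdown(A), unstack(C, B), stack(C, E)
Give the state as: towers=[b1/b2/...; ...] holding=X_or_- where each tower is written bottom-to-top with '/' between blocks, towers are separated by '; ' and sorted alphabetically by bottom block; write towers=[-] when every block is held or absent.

towers=[A; B; D/E/C] holding=-

step 1 (unstack(E, A)): towers=[B/C/A; D] holding=E
step 2 (stack(E, D)): towers=[B/C/A; D/E] holding=-
step 3 (unstack(A, C)): towers=[B/C; D/E] holding=A
step 4 (putdown(A)): towers=[A; B/C; D/E] holding=-
step 5 (unstack(C, B)): towers=[A; B; D/E] holding=C
step 6 (stack(C, E)): towers=[A; B; D/E/C] holding=-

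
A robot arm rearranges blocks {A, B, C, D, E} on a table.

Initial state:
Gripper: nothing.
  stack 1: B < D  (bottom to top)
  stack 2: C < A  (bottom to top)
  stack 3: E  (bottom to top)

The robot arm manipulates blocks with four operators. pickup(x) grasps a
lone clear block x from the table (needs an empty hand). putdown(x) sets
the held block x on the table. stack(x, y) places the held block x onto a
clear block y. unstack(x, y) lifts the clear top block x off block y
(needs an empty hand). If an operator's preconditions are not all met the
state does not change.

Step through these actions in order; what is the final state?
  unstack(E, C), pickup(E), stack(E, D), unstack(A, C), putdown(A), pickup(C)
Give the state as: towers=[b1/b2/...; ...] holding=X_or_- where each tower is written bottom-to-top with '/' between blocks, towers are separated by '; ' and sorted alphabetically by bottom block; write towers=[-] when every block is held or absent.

step 1 (unstack(E, C)) [no-op]: towers=[B/D; C/A; E] holding=-
step 2 (pickup(E)): towers=[B/D; C/A] holding=E
step 3 (stack(E, D)): towers=[B/D/E; C/A] holding=-
step 4 (unstack(A, C)): towers=[B/D/E; C] holding=A
step 5 (putdown(A)): towers=[A; B/D/E; C] holding=-
step 6 (pickup(C)): towers=[A; B/D/E] holding=C

towers=[A; B/D/E] holding=C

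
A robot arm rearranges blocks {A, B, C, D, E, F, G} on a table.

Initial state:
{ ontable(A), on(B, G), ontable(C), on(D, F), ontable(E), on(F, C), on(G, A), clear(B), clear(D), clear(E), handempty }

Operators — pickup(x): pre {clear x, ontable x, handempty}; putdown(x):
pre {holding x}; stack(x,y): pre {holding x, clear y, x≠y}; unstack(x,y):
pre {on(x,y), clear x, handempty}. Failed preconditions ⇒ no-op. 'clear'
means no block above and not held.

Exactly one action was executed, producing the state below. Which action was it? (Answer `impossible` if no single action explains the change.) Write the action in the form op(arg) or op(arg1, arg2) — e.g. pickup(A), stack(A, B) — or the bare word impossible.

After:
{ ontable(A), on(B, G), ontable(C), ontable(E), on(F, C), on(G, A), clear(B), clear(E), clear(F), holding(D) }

target: towers=[A/G/B; C/F; E] holding=D
     unstack(B, G) → towers=[A/G; C/F/D; E] holding=B
     unstack(D, F) → towers=[A/G/B; C/F; E] holding=D  ← match
         pickup(E) → towers=[A/G/B; C/F/D] holding=E

unstack(D, F)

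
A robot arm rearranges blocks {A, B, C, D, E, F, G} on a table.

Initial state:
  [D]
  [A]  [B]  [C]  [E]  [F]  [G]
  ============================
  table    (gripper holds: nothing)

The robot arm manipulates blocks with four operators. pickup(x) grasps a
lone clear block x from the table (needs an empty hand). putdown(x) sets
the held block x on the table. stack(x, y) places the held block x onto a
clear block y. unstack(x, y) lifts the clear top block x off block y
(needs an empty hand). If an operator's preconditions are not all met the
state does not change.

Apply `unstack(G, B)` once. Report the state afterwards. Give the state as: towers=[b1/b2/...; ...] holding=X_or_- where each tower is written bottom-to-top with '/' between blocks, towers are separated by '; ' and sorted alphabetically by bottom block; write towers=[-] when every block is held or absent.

towers=[A/D; B; C; E; F; G] holding=-

before: towers=[A/D; B; C; E; F; G] holding=-
pre[unstack(G, B)]: on(G,B) no, clear(G) yes, handempty yes
on(G,B) unmet → unstack(G, B) is a no-op
after:  towers=[A/D; B; C; E; F; G] holding=-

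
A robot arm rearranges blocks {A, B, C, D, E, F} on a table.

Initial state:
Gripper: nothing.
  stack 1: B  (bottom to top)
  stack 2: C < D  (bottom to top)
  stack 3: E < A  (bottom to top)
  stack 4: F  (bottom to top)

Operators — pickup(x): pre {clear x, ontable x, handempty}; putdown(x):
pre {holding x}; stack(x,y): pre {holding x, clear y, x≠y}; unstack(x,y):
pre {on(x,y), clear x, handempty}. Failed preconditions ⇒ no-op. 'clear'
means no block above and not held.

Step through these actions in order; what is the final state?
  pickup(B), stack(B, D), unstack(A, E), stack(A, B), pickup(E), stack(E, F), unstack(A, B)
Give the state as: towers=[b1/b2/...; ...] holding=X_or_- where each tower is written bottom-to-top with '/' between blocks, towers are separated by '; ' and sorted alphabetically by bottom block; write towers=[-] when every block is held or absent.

towers=[C/D/B; F/E] holding=A

step 1 (pickup(B)): towers=[C/D; E/A; F] holding=B
step 2 (stack(B, D)): towers=[C/D/B; E/A; F] holding=-
step 3 (unstack(A, E)): towers=[C/D/B; E; F] holding=A
step 4 (stack(A, B)): towers=[C/D/B/A; E; F] holding=-
step 5 (pickup(E)): towers=[C/D/B/A; F] holding=E
step 6 (stack(E, F)): towers=[C/D/B/A; F/E] holding=-
step 7 (unstack(A, B)): towers=[C/D/B; F/E] holding=A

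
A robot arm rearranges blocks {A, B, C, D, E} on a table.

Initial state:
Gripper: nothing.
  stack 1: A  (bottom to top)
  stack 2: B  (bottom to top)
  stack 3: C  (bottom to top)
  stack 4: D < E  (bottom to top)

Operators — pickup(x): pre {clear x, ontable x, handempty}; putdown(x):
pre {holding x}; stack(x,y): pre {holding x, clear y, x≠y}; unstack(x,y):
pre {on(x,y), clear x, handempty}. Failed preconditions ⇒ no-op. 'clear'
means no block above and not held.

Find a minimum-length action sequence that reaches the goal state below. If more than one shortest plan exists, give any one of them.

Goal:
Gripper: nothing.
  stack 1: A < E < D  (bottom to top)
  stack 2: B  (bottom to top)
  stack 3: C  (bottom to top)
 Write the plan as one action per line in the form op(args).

unstack(E, D)
stack(E, A)
pickup(D)
stack(D, E)

step 1 (unstack(E, D)): towers=[A; B; C; D] holding=E
step 2 (stack(E, A)): towers=[A/E; B; C; D] holding=-
step 3 (pickup(D)): towers=[A/E; B; C] holding=D
step 4 (stack(D, E)): towers=[A/E/D; B; C] holding=-
goal check: towers=[A/E/D; B; C] holding=- — reached (length 4, optimal by BFS)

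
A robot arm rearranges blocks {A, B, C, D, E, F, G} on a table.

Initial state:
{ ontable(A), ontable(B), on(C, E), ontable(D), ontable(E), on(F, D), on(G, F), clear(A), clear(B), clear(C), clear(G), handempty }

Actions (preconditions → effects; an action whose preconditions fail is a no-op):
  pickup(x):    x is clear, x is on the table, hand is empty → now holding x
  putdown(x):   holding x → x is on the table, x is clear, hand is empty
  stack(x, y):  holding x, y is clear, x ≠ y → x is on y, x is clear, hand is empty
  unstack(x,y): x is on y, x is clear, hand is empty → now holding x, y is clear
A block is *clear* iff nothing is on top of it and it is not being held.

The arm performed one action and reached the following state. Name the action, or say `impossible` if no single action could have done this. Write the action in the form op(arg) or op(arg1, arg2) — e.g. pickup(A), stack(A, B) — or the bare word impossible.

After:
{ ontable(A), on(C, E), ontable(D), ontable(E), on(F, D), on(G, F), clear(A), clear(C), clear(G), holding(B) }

target: towers=[A; D/F/G; E/C] holding=B
         pickup(B) → towers=[A; D/F/G; E/C] holding=B  ← match
     unstack(G, F) → towers=[A; B; D/F; E/C] holding=G
         pickup(A) → towers=[B; D/F/G; E/C] holding=A
     unstack(C, E) → towers=[A; B; D/F/G; E] holding=C

pickup(B)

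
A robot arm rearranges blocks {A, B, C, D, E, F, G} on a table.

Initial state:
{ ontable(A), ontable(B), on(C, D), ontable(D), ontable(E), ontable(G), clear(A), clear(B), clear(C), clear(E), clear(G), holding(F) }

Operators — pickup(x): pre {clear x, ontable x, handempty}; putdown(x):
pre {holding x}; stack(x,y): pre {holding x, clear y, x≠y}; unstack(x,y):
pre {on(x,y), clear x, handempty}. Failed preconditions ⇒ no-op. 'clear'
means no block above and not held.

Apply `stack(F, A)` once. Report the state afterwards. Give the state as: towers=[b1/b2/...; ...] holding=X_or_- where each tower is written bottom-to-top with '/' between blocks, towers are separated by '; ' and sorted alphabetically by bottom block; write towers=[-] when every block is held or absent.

towers=[A/F; B; D/C; E; G] holding=-

before: towers=[A; B; D/C; E; G] holding=F
pre[stack(F, A)]: holding(F) ✓, clear(A) ✓, F≠A ✓
all met → apply stack(F, A)
after:  towers=[A/F; B; D/C; E; G] holding=-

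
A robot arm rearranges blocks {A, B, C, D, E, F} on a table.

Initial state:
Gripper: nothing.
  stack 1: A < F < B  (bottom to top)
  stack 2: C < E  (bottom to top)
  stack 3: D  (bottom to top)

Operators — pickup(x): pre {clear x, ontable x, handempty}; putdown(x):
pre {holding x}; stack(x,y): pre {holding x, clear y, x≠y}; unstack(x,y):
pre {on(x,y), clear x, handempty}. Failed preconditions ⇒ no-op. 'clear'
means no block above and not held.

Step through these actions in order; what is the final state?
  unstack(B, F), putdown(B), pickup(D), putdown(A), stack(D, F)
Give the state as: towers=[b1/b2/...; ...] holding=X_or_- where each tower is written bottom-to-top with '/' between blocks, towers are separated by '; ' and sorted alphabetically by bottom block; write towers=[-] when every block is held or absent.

towers=[A/F/D; B; C/E] holding=-

step 1 (unstack(B, F)): towers=[A/F; C/E; D] holding=B
step 2 (putdown(B)): towers=[A/F; B; C/E; D] holding=-
step 3 (pickup(D)): towers=[A/F; B; C/E] holding=D
step 4 (putdown(A)) [no-op]: towers=[A/F; B; C/E] holding=D
step 5 (stack(D, F)): towers=[A/F/D; B; C/E] holding=-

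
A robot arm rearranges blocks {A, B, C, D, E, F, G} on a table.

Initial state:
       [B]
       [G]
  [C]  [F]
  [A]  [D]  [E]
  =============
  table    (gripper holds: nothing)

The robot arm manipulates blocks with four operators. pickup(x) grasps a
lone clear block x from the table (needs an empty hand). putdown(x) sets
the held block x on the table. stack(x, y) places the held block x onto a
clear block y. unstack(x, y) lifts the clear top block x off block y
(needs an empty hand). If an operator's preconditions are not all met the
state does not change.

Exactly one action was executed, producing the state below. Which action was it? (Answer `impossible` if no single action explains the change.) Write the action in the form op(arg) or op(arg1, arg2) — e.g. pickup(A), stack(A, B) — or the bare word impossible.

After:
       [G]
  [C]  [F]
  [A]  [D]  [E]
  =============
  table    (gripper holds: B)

target: towers=[A/C; D/F/G; E] holding=B
     unstack(B, G) → towers=[A/C; D/F/G; E] holding=B  ← match
         pickup(E) → towers=[A/C; D/F/G/B] holding=E
     unstack(C, A) → towers=[A; D/F/G/B; E] holding=C

unstack(B, G)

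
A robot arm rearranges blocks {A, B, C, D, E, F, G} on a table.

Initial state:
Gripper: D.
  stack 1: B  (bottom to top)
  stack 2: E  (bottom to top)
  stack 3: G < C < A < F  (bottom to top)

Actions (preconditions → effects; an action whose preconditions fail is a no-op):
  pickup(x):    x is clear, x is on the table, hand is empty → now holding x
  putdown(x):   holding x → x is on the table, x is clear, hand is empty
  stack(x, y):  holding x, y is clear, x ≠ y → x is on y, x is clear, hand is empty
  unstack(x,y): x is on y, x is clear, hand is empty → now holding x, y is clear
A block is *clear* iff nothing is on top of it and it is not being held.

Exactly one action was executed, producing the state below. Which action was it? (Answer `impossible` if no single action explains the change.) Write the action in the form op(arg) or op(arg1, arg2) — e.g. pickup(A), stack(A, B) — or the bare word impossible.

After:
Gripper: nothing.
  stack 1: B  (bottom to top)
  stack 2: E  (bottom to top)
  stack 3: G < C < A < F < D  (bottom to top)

target: towers=[B; E; G/C/A/F/D] holding=-
        putdown(D) → towers=[B; D; E; G/C/A/F] holding=-
       stack(D, B) → towers=[B/D; E; G/C/A/F] holding=-
       stack(D, F) → towers=[B; E; G/C/A/F/D] holding=-  ← match
       stack(D, E) → towers=[B; E/D; G/C/A/F] holding=-

stack(D, F)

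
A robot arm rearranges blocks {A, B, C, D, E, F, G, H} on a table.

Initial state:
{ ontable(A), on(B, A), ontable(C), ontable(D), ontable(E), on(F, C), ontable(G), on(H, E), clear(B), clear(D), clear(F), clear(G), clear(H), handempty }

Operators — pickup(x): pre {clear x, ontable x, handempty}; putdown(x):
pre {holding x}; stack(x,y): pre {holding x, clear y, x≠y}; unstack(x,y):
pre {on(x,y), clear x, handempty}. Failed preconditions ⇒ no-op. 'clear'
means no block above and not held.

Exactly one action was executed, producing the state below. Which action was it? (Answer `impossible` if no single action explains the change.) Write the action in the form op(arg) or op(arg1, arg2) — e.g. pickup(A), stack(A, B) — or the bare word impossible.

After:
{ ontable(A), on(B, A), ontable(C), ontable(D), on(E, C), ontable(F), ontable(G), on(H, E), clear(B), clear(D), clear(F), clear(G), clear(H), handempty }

impossible

target: towers=[A/B; C/E/H; D; F; G] holding=-
         pickup(G) → towers=[A/B; C/F; D; E/H] holding=G
     unstack(H, E) → towers=[A/B; C/F; D; E; G] holding=H
     unstack(B, A) → towers=[A; C/F; D; E/H; G] holding=B
     unstack(F, C) → towers=[A/B; C; D; E/H; G] holding=F
         pickup(D) → towers=[A/B; C/F; E/H; G] holding=D
none of the 5 applicable actions match → impossible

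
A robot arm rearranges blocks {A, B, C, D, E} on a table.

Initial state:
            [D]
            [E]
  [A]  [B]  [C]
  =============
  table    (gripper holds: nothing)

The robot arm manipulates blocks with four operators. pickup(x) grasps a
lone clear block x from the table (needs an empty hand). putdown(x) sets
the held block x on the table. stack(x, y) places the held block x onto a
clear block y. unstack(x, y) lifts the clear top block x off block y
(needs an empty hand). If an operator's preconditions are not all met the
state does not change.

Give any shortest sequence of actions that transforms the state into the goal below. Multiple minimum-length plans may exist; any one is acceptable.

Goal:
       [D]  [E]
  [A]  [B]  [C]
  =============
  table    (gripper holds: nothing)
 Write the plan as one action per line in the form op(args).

step 1 (unstack(D, E)): towers=[A; B; C/E] holding=D
step 2 (stack(D, B)): towers=[A; B/D; C/E] holding=-
goal check: towers=[A; B/D; C/E] holding=- — reached (length 2, optimal by BFS)

unstack(D, E)
stack(D, B)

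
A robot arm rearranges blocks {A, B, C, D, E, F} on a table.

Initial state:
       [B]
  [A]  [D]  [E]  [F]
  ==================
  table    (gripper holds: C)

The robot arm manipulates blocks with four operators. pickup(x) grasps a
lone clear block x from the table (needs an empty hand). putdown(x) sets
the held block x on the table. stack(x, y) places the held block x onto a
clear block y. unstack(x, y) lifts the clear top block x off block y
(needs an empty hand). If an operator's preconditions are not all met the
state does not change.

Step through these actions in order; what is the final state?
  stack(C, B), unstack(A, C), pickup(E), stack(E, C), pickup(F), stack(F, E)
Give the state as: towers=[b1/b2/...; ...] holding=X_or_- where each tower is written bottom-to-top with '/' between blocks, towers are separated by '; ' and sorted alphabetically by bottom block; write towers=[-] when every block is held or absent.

step 1 (stack(C, B)): towers=[A; D/B/C; E; F] holding=-
step 2 (unstack(A, C)) [no-op]: towers=[A; D/B/C; E; F] holding=-
step 3 (pickup(E)): towers=[A; D/B/C; F] holding=E
step 4 (stack(E, C)): towers=[A; D/B/C/E; F] holding=-
step 5 (pickup(F)): towers=[A; D/B/C/E] holding=F
step 6 (stack(F, E)): towers=[A; D/B/C/E/F] holding=-

towers=[A; D/B/C/E/F] holding=-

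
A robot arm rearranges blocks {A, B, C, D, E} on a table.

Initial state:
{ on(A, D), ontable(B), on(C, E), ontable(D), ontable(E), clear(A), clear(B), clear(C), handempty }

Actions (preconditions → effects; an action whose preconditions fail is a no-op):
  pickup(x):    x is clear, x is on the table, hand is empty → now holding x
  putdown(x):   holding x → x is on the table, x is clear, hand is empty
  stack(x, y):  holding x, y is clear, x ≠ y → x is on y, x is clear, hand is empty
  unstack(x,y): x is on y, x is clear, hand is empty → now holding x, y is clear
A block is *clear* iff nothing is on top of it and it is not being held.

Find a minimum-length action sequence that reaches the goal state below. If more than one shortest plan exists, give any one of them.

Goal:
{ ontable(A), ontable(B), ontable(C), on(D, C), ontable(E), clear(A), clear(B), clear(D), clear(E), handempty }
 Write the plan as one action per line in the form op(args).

step 1 (unstack(A, D)): towers=[B; D; E/C] holding=A
step 2 (putdown(A)): towers=[A; B; D; E/C] holding=-
step 3 (unstack(C, E)): towers=[A; B; D; E] holding=C
step 4 (putdown(C)): towers=[A; B; C; D; E] holding=-
step 5 (pickup(D)): towers=[A; B; C; E] holding=D
step 6 (stack(D, C)): towers=[A; B; C/D; E] holding=-
goal check: towers=[A; B; C/D; E] holding=- — reached (length 6, optimal by BFS)

unstack(A, D)
putdown(A)
unstack(C, E)
putdown(C)
pickup(D)
stack(D, C)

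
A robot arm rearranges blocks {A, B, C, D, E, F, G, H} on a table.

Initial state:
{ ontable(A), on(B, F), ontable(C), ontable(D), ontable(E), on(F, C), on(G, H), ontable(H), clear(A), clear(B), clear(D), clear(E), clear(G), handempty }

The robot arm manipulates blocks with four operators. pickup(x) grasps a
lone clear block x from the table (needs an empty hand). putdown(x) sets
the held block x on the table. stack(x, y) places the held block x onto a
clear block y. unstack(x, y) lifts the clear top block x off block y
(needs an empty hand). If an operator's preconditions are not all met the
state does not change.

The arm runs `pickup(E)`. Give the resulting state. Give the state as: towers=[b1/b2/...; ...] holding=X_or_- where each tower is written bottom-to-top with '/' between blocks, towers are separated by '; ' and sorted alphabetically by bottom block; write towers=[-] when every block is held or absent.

before: towers=[A; C/F/B; D; E; H/G] holding=-
pre[pickup(E)]: clear(E) ok, ontable(E) ok, handempty ok
all met → apply pickup(E)
after:  towers=[A; C/F/B; D; H/G] holding=E

towers=[A; C/F/B; D; H/G] holding=E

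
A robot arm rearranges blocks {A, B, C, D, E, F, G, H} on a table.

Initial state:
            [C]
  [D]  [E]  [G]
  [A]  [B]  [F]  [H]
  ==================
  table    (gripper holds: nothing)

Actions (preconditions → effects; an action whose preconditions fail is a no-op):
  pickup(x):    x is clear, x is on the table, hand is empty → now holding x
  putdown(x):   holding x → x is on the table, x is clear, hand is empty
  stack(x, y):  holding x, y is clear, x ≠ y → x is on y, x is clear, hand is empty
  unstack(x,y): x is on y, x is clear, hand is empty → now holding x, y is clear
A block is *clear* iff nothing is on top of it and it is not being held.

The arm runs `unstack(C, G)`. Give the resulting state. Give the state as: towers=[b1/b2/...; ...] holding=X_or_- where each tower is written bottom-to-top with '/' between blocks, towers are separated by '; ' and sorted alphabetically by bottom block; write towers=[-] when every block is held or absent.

towers=[A/D; B/E; F/G; H] holding=C

before: towers=[A/D; B/E; F/G/C; H] holding=-
pre[unstack(C, G)]: on(C,G) ✓, clear(C) ✓, handempty ✓
all met → apply unstack(C, G)
after:  towers=[A/D; B/E; F/G; H] holding=C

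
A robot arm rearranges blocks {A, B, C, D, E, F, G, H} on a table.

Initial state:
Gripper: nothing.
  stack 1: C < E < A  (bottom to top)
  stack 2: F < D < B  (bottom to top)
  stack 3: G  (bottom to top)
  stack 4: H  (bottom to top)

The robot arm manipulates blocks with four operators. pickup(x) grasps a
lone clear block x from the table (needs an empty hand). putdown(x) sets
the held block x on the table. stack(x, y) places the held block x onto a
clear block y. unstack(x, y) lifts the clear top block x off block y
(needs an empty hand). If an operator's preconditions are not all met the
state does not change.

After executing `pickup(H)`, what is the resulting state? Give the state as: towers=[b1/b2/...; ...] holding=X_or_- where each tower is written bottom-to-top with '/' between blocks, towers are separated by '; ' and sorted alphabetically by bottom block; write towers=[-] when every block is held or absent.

towers=[C/E/A; F/D/B; G] holding=H

before: towers=[C/E/A; F/D/B; G; H] holding=-
pre[pickup(H)]: clear(H) ok, ontable(H) ok, handempty ok
all met → apply pickup(H)
after:  towers=[C/E/A; F/D/B; G] holding=H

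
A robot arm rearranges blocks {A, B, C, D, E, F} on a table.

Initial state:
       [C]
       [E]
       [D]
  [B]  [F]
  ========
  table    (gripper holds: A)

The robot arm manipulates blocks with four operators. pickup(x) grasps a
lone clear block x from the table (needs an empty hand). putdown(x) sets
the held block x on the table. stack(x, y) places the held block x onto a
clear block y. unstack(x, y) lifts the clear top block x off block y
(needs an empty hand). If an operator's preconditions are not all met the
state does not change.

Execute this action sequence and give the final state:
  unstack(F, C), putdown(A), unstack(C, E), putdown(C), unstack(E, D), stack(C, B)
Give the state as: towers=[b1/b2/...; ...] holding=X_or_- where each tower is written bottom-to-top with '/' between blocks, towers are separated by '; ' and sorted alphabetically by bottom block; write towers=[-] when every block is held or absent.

step 1 (unstack(F, C)) [no-op]: towers=[B; F/D/E/C] holding=A
step 2 (putdown(A)): towers=[A; B; F/D/E/C] holding=-
step 3 (unstack(C, E)): towers=[A; B; F/D/E] holding=C
step 4 (putdown(C)): towers=[A; B; C; F/D/E] holding=-
step 5 (unstack(E, D)): towers=[A; B; C; F/D] holding=E
step 6 (stack(C, B)) [no-op]: towers=[A; B; C; F/D] holding=E

towers=[A; B; C; F/D] holding=E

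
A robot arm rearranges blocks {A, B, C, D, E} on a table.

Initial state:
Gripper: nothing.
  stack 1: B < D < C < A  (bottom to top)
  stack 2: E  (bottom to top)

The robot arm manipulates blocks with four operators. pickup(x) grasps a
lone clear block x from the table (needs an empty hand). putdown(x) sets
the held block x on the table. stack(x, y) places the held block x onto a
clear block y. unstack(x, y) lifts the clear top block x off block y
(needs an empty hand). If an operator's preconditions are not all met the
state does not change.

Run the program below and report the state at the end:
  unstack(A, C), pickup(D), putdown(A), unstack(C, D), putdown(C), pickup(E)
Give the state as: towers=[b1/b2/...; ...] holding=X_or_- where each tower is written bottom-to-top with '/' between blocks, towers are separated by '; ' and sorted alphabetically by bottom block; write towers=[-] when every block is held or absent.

towers=[A; B/D; C] holding=E

step 1 (unstack(A, C)): towers=[B/D/C; E] holding=A
step 2 (pickup(D)) [no-op]: towers=[B/D/C; E] holding=A
step 3 (putdown(A)): towers=[A; B/D/C; E] holding=-
step 4 (unstack(C, D)): towers=[A; B/D; E] holding=C
step 5 (putdown(C)): towers=[A; B/D; C; E] holding=-
step 6 (pickup(E)): towers=[A; B/D; C] holding=E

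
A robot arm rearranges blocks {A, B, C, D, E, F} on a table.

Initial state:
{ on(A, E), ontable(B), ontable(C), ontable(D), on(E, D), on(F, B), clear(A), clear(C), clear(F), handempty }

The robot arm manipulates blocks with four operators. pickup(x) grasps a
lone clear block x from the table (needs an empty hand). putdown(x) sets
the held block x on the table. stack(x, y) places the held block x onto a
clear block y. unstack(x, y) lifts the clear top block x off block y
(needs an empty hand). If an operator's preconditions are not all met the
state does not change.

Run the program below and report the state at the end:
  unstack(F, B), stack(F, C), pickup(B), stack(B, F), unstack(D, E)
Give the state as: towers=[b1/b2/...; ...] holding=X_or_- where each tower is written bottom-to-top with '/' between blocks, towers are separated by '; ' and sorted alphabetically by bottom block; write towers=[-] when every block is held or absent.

towers=[C/F/B; D/E/A] holding=-

step 1 (unstack(F, B)): towers=[B; C; D/E/A] holding=F
step 2 (stack(F, C)): towers=[B; C/F; D/E/A] holding=-
step 3 (pickup(B)): towers=[C/F; D/E/A] holding=B
step 4 (stack(B, F)): towers=[C/F/B; D/E/A] holding=-
step 5 (unstack(D, E)) [no-op]: towers=[C/F/B; D/E/A] holding=-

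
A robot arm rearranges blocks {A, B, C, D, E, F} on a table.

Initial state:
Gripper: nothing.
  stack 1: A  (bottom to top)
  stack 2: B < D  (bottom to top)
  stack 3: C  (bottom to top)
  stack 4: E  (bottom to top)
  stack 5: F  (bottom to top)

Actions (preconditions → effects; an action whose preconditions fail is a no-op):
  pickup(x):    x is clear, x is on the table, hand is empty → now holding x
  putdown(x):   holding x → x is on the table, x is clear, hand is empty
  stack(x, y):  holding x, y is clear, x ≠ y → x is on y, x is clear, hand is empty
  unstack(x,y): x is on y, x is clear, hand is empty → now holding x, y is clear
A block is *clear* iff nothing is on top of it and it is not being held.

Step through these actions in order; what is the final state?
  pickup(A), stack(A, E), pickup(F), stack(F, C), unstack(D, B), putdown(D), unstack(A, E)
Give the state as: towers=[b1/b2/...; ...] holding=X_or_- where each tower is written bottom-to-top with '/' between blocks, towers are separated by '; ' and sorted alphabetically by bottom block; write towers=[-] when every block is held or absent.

step 1 (pickup(A)): towers=[B/D; C; E; F] holding=A
step 2 (stack(A, E)): towers=[B/D; C; E/A; F] holding=-
step 3 (pickup(F)): towers=[B/D; C; E/A] holding=F
step 4 (stack(F, C)): towers=[B/D; C/F; E/A] holding=-
step 5 (unstack(D, B)): towers=[B; C/F; E/A] holding=D
step 6 (putdown(D)): towers=[B; C/F; D; E/A] holding=-
step 7 (unstack(A, E)): towers=[B; C/F; D; E] holding=A

towers=[B; C/F; D; E] holding=A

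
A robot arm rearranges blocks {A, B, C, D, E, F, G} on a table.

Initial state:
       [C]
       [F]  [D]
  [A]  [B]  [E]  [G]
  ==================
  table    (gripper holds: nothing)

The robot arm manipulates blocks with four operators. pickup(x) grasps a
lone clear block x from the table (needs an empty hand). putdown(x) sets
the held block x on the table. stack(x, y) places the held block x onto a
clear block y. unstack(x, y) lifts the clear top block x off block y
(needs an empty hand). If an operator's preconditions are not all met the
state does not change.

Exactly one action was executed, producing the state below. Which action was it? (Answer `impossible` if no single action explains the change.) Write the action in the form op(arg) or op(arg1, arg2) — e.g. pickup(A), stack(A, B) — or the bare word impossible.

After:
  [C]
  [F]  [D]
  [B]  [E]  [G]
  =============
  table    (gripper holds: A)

target: towers=[B/F/C; E/D; G] holding=A
         pickup(G) → towers=[A; B/F/C; E/D] holding=G
     unstack(D, E) → towers=[A; B/F/C; E; G] holding=D
         pickup(A) → towers=[B/F/C; E/D; G] holding=A  ← match
     unstack(C, F) → towers=[A; B/F; E/D; G] holding=C

pickup(A)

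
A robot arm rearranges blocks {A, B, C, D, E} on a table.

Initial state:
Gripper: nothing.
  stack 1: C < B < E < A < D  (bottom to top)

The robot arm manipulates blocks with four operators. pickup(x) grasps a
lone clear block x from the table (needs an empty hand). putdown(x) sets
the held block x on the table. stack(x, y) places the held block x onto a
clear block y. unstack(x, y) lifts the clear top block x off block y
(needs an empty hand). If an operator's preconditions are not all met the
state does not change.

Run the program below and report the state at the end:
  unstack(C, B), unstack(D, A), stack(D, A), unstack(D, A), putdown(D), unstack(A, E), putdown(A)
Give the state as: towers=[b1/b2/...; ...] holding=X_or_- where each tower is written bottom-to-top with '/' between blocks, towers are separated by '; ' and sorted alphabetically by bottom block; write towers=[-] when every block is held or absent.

step 1 (unstack(C, B)) [no-op]: towers=[C/B/E/A/D] holding=-
step 2 (unstack(D, A)): towers=[C/B/E/A] holding=D
step 3 (stack(D, A)): towers=[C/B/E/A/D] holding=-
step 4 (unstack(D, A)): towers=[C/B/E/A] holding=D
step 5 (putdown(D)): towers=[C/B/E/A; D] holding=-
step 6 (unstack(A, E)): towers=[C/B/E; D] holding=A
step 7 (putdown(A)): towers=[A; C/B/E; D] holding=-

towers=[A; C/B/E; D] holding=-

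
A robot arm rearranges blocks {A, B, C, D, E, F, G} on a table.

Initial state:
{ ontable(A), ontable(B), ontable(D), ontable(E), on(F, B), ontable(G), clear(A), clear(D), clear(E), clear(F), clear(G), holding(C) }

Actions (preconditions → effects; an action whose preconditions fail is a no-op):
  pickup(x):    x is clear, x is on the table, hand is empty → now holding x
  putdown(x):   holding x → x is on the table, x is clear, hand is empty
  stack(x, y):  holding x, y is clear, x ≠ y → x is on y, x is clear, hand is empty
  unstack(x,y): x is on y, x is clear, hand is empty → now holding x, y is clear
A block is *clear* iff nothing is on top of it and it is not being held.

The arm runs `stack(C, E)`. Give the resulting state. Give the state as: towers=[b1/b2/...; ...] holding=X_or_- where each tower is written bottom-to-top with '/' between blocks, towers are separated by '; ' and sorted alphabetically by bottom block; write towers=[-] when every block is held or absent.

before: towers=[A; B/F; D; E; G] holding=C
pre[stack(C, E)]: holding(C) ok, clear(E) ok, C≠E ok
all met → apply stack(C, E)
after:  towers=[A; B/F; D; E/C; G] holding=-

towers=[A; B/F; D; E/C; G] holding=-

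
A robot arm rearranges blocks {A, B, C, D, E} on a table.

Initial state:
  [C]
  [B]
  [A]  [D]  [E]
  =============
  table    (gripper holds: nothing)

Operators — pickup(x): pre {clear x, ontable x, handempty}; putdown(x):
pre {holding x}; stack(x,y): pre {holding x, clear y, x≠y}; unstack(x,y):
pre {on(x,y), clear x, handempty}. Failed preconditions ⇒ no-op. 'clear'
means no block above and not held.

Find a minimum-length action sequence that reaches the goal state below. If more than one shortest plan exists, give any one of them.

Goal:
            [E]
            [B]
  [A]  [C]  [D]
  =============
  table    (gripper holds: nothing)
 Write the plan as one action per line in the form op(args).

step 1 (unstack(C, B)): towers=[A/B; D; E] holding=C
step 2 (putdown(C)): towers=[A/B; C; D; E] holding=-
step 3 (unstack(B, A)): towers=[A; C; D; E] holding=B
step 4 (stack(B, D)): towers=[A; C; D/B; E] holding=-
step 5 (pickup(E)): towers=[A; C; D/B] holding=E
step 6 (stack(E, B)): towers=[A; C; D/B/E] holding=-
goal check: towers=[A; C; D/B/E] holding=- — reached (length 6, optimal by BFS)

unstack(C, B)
putdown(C)
unstack(B, A)
stack(B, D)
pickup(E)
stack(E, B)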